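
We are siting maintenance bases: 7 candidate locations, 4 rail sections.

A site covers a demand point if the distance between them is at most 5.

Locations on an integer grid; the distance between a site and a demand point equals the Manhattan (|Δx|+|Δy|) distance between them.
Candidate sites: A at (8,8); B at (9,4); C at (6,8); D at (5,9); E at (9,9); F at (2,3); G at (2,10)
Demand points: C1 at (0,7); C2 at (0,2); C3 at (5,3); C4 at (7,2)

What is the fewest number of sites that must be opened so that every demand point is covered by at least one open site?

3

Coverage sets (demand points within 5 of each site):
  A: {}
  B: {C3, C4}
  C: {}
  D: {}
  E: {}
  F: {C2, C3}
  G: {C1}
No 2 sites suffice: every size-2 union leaves at least one demand point uncovered.
But {B, F, G} covers everything, so the minimum is 3.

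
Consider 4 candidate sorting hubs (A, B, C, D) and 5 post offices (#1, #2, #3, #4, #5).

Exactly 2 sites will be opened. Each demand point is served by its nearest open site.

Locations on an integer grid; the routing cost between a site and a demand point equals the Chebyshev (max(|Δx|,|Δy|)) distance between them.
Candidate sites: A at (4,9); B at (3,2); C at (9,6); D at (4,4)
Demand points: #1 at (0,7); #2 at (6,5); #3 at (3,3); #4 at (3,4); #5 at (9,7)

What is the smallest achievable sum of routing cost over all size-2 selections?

9

Open {C, D}.
  #1→D 4, #2→D 2, #3→D 1, #4→D 1, #5→C 1  ⇒ total 9.
Compare {B, C}: total 12.
Compare {A, D}: total 13.
No size-2 selection does better; minimum is 9.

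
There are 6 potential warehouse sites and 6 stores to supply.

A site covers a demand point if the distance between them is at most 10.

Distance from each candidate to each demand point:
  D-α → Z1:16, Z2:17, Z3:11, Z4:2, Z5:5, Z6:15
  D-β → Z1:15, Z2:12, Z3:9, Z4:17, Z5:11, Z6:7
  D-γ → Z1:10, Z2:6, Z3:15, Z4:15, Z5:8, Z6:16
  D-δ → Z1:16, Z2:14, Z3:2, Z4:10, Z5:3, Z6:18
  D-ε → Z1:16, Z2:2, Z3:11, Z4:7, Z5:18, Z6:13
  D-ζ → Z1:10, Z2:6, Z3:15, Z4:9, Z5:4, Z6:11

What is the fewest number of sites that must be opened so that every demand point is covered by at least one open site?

Coverage sets (demand points within 10 of each site):
  D-α: {Z4, Z5}
  D-β: {Z3, Z6}
  D-γ: {Z1, Z2, Z5}
  D-δ: {Z3, Z4, Z5}
  D-ε: {Z2, Z4}
  D-ζ: {Z1, Z2, Z4, Z5}
No single site covers all 6 demand points.
But {D-β, D-ζ} covers everything, so the minimum is 2.

2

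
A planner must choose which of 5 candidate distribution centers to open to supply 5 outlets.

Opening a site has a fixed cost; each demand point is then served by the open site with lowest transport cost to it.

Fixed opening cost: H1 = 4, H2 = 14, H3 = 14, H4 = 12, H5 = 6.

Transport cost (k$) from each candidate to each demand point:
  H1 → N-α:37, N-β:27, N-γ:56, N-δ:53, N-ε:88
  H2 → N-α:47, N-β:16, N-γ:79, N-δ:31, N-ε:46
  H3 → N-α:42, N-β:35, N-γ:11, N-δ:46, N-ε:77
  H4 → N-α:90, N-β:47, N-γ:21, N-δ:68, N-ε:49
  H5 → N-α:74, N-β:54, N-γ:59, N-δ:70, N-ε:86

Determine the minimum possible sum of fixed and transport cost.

173

Open {H1, H2, H3}: assign each demand point to its cheapest open site.
  N-α→H1 37, N-β→H2 16, N-γ→H3 11, N-δ→H2 31, N-ε→H2 46
  transport cost 141, fixed 32 → total 173.
Compare {H2, H3}: transport cost 146 + fixed 28 = 174.
Compare {H1, H2, H3, H5}: transport cost 141 + fixed 38 = 179.
Compare {H2, H3, H5}: transport cost 146 + fixed 34 = 180.
All other subsets cost ≥ 174. Minimum total cost: 173.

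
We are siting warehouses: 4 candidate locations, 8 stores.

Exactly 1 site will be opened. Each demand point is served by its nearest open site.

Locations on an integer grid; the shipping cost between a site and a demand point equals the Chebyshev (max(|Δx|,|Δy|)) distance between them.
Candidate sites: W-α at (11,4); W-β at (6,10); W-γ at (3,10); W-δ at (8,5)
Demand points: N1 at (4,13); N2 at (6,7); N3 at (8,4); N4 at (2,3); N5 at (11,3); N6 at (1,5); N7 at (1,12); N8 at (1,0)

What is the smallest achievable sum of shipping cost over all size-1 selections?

Open {W-δ}.
  N1→W-δ 8, N2→W-δ 2, N3→W-δ 1, N4→W-δ 6, N5→W-δ 3, N6→W-δ 7, N7→W-δ 7, N8→W-δ 7  ⇒ total 41.
Compare {W-γ}: total 44.
Compare {W-β}: total 46.
No size-1 selection does better; minimum is 41.

41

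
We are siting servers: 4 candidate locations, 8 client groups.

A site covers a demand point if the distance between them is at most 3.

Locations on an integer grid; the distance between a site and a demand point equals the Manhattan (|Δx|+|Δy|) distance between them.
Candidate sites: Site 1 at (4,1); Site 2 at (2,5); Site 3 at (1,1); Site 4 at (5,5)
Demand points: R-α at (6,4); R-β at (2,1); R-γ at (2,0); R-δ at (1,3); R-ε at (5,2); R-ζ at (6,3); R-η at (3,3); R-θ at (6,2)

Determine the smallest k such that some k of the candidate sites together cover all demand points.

Coverage sets (demand points within 3 of each site):
  Site 1: {R-β, R-γ, R-ε, R-η, R-θ}
  Site 2: {R-δ, R-η}
  Site 3: {R-β, R-γ, R-δ}
  Site 4: {R-α, R-ε, R-ζ}
No 2 sites suffice: every size-2 union leaves at least one demand point uncovered.
But {Site 1, Site 2, Site 4} covers everything, so the minimum is 3.

3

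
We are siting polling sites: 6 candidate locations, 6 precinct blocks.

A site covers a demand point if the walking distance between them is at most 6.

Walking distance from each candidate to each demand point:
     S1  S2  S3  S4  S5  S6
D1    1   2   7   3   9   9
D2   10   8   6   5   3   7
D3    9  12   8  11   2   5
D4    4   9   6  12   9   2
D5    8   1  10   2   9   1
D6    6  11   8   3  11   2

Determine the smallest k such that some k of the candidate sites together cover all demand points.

Coverage sets (demand points within 6 of each site):
  D1: {S1, S2, S4}
  D2: {S3, S4, S5}
  D3: {S5, S6}
  D4: {S1, S3, S6}
  D5: {S2, S4, S6}
  D6: {S1, S4, S6}
No 2 sites suffice: every size-2 union leaves at least one demand point uncovered.
But {D1, D2, D3} covers everything, so the minimum is 3.

3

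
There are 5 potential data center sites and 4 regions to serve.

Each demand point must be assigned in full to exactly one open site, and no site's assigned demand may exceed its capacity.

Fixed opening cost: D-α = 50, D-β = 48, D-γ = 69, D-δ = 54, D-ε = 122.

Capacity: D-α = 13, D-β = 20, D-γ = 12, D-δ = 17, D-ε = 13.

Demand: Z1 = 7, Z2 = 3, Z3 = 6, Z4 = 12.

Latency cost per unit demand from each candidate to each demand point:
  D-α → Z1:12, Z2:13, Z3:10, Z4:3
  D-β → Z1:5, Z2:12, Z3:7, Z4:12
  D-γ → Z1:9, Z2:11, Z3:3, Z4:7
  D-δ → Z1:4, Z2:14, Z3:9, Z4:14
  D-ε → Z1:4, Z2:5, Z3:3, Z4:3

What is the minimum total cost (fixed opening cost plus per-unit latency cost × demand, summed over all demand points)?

Open {D-α, D-β}; cheapest assignment that respects the capacities:
  D-α (cap 13, load 12): Z4 — cost 12×3 = 36
  D-β (cap 20, load 16): Z1, Z2, Z3 — cost 7×5 + 3×12 + 6×7 = 113
  Shipping 149, fixed 98 → total 247.
  Any other capacity-feasible assignment to {D-α, D-β} ships for at least 149.
Compare {D-α, D-δ}: its best feasible assignment gives total 264.
Compare {D-α, D-γ, D-δ}: its best feasible assignment gives total 288.
Every other set of open sites that can feasibly serve all demand totals ≥ 264 even under its best assignment. Minimum: 247.

247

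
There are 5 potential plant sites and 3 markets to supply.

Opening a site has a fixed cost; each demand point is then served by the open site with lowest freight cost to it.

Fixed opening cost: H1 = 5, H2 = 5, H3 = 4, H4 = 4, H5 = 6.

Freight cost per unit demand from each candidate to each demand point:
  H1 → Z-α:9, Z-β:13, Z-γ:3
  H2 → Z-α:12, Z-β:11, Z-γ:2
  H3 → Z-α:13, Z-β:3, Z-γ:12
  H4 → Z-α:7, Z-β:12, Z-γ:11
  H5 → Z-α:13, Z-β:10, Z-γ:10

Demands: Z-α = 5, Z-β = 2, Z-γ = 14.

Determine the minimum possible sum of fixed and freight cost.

Open {H2, H3, H4}: assign each demand point to its cheapest open site.
  Z-α→H4 5×7=35, Z-β→H3 2×3=6, Z-γ→H2 14×2=28
  freight cost 69, fixed 13 → total 82.
Compare {H1, H2, H3, H4}: freight cost 69 + fixed 18 = 87.
Compare {H2, H3, H4, H5}: freight cost 69 + fixed 19 = 88.
Compare {H1, H2, H3}: freight cost 79 + fixed 14 = 93.
All other subsets cost ≥ 87. Minimum total cost: 82.

82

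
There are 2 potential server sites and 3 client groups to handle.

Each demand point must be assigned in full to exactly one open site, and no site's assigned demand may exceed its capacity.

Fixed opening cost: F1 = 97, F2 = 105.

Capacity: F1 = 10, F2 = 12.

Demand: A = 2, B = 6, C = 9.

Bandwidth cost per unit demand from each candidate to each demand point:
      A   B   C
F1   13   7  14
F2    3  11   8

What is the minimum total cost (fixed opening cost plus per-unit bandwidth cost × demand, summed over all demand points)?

322

Open {F1, F2}; cheapest assignment that respects the capacities:
  F1 (cap 10, load 6): B — cost 6×7 = 42
  F2 (cap 12, load 11): A, C — cost 2×3 + 9×8 = 78
  Shipping 120, fixed 202 → total 322.
  Any other capacity-feasible assignment to {F1, F2} ships for at least 120.
Total demand is 17 and no other set of sites has combined capacity ≥ 17, so {F1, F2} is the only feasible choice of open sites. Minimum: 322.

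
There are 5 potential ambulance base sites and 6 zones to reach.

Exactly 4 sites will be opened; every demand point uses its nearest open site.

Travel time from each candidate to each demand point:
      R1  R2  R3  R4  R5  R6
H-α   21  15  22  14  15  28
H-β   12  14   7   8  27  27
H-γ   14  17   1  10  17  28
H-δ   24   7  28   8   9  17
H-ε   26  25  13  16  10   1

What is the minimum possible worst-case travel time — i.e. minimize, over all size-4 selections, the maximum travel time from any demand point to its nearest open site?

12

Open {H-α, H-β, H-δ, H-ε}.
  Farthest demand point is R1 at travel time 12 (to H-β); all others are ≤ 12.
With {H-β, H-γ, H-δ, H-ε} the worst case is 12.
With {H-α, H-β, H-γ, H-ε} the worst case is 14.
No size-4 selection achieves below 12.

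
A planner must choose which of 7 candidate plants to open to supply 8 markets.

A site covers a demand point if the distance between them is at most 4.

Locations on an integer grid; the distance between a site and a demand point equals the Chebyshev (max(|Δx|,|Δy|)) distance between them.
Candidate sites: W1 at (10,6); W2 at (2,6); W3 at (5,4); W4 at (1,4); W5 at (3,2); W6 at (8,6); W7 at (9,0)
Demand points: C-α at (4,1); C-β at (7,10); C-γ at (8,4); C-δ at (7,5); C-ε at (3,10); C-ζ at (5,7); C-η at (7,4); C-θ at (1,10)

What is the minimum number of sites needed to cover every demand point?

3

Coverage sets (demand points within 4 of each site):
  W1: {C-β, C-γ, C-δ, C-η}
  W2: {C-ε, C-ζ, C-θ}
  W3: {C-α, C-γ, C-δ, C-ζ, C-η}
  W4: {C-α, C-ζ}
  W5: {C-α, C-δ, C-η}
  W6: {C-β, C-γ, C-δ, C-ζ, C-η}
  W7: {C-γ, C-η}
No 2 sites suffice: every size-2 union leaves at least one demand point uncovered.
But {W1, W2, W3} covers everything, so the minimum is 3.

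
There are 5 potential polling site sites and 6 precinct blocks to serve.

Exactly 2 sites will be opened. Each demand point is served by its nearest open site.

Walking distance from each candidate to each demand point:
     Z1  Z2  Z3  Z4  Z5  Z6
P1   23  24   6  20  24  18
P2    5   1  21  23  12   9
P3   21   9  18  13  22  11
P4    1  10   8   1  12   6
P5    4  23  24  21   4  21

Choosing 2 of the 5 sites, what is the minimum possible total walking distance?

Open {P2, P4}.
  Z1→P4 1, Z2→P2 1, Z3→P4 8, Z4→P4 1, Z5→P2 12, Z6→P4 6  ⇒ total 29.
Compare {P4, P5}: total 30.
Compare {P1, P4}: total 36.
No size-2 selection does better; minimum is 29.

29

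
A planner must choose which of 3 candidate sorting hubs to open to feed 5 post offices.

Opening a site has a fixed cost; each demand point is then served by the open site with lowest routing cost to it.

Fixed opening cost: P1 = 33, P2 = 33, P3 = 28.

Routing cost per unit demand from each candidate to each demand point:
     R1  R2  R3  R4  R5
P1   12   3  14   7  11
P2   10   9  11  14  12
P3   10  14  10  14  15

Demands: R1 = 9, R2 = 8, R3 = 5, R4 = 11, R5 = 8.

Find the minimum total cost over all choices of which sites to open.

390

Open {P1, P3}: assign each demand point to its cheapest open site.
  R1→P3 9×10=90, R2→P1 8×3=24, R3→P3 5×10=50, R4→P1 11×7=77, R5→P1 8×11=88
  routing cost 329, fixed 61 → total 390.
Compare {P1}: routing cost 367 + fixed 33 = 400.
Compare {P1, P2}: routing cost 334 + fixed 66 = 400.
Compare {P1, P2, P3}: routing cost 329 + fixed 94 = 423.
All other subsets cost ≥ 400. Minimum total cost: 390.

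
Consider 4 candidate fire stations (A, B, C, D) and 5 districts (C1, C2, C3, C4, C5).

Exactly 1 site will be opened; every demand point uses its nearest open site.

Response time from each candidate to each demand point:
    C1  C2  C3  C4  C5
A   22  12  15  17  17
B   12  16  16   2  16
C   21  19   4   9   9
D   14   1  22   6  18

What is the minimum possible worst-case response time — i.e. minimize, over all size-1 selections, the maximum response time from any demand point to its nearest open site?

16

Open {B}.
  Farthest demand point is C2 at response time 16 (to B); all others are ≤ 16.
With {C} the worst case is 21.
With {A} the worst case is 22.
No size-1 selection achieves below 16.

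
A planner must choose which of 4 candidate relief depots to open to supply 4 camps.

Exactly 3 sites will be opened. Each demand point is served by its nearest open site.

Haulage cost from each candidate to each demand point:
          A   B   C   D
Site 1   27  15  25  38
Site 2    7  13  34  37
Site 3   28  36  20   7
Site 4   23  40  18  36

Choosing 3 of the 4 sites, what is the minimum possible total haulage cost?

Open {Site 2, Site 3, Site 4}.
  A→Site 2 7, B→Site 2 13, C→Site 4 18, D→Site 3 7  ⇒ total 45.
Compare {Site 1, Site 2, Site 3}: total 47.
Compare {Site 1, Site 3, Site 4}: total 63.
No size-3 selection does better; minimum is 45.

45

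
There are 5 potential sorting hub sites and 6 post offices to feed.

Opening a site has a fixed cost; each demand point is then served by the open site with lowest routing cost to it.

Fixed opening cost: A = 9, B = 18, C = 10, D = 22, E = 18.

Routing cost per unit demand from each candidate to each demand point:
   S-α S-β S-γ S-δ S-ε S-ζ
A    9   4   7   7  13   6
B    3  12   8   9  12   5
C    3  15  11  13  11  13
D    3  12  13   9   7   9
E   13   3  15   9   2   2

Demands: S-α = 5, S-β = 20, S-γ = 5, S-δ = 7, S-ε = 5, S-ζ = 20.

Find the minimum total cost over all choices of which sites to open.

Open {A, C, E}: assign each demand point to its cheapest open site.
  S-α→C 5×3=15, S-β→E 20×3=60, S-γ→A 5×7=35, S-δ→A 7×7=49, S-ε→E 5×2=10, S-ζ→E 20×2=40
  routing cost 209, fixed 37 → total 246.
Compare {A, B, E}: routing cost 209 + fixed 45 = 254.
Compare {A, D, E}: routing cost 209 + fixed 49 = 258.
Compare {B, E}: routing cost 228 + fixed 36 = 264.
All other subsets cost ≥ 254. Minimum total cost: 246.

246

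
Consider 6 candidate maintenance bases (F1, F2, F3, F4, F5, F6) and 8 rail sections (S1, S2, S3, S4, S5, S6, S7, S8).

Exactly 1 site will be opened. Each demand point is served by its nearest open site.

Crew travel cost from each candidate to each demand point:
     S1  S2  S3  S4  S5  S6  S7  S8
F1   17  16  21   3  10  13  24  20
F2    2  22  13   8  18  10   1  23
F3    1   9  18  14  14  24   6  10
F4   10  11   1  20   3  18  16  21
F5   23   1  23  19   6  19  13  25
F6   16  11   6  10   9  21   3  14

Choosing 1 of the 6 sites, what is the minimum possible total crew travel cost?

Open {F6}.
  S1→F6 16, S2→F6 11, S3→F6 6, S4→F6 10, S5→F6 9, S6→F6 21, S7→F6 3, S8→F6 14  ⇒ total 90.
Compare {F3}: total 96.
Compare {F2}: total 97.
No size-1 selection does better; minimum is 90.

90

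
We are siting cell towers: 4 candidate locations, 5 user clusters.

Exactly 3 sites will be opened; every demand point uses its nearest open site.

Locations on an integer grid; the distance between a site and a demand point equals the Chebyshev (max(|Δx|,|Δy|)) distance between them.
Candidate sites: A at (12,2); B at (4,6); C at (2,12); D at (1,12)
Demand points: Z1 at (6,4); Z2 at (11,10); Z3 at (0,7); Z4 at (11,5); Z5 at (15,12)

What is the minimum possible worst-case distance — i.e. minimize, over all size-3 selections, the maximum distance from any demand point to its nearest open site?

Open {A, B, C}.
  Farthest demand point is Z5 at distance 10 (to A); all others are ≤ 10.
With {A, B, D} the worst case is 10.
With {A, C, D} the worst case is 10.
No size-3 selection achieves below 10.

10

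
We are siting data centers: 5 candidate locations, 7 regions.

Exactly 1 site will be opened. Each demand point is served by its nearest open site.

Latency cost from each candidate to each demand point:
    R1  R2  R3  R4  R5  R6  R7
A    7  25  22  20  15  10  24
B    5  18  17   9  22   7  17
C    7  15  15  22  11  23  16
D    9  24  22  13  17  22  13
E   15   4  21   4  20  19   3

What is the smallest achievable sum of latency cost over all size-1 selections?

86

Open {E}.
  R1→E 15, R2→E 4, R3→E 21, R4→E 4, R5→E 20, R6→E 19, R7→E 3  ⇒ total 86.
Compare {B}: total 95.
Compare {C}: total 109.
No size-1 selection does better; minimum is 86.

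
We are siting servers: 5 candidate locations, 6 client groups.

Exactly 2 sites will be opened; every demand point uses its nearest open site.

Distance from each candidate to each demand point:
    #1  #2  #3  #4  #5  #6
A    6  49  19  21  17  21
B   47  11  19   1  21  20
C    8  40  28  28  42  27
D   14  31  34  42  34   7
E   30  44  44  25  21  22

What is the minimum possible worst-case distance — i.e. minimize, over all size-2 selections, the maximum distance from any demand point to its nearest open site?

Open {A, B}.
  Farthest demand point is #6 at distance 20 (to B); all others are ≤ 20.
With {B, C} the worst case is 21.
With {B, D} the worst case is 21.
No size-2 selection achieves below 20.

20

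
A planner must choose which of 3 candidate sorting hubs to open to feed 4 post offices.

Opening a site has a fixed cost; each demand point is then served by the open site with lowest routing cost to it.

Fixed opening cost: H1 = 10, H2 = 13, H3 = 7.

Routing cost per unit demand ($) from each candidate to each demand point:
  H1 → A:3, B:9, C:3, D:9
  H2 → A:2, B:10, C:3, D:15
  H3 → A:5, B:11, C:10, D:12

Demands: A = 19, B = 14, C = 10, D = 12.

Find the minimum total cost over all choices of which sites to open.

325

Open {H1, H2}: assign each demand point to its cheapest open site.
  A→H2 19×2=38, B→H1 14×9=126, C→H1 10×3=30, D→H1 12×9=108
  routing cost 302, fixed 23 → total 325.
Compare {H1}: routing cost 321 + fixed 10 = 331.
Compare {H1, H2, H3}: routing cost 302 + fixed 30 = 332.
Compare {H1, H3}: routing cost 321 + fixed 17 = 338.
All other subsets cost ≥ 331. Minimum total cost: 325.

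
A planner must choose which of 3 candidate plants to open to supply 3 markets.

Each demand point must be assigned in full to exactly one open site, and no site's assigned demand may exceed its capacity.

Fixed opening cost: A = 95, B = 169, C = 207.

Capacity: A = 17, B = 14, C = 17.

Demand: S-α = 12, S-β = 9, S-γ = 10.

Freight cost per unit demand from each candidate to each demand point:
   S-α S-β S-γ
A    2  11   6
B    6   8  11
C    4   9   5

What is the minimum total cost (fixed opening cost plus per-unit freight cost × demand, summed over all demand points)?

617

Open {A, B, C}; cheapest assignment that respects the capacities:
  A (cap 17, load 12): S-α — cost 12×2 = 24
  B (cap 14, load 9): S-β — cost 9×8 = 72
  C (cap 17, load 10): S-γ — cost 10×5 = 50
  Shipping 146, fixed 471 → total 617.
  Any other capacity-feasible assignment to {A, B, C} ships for at least 146.
Total demand is 31; every other set of sites either has combined capacity below 31 or cannot fit the demands without splitting one across sites, so {A, B, C} is the only feasible choice of open sites. Minimum: 617.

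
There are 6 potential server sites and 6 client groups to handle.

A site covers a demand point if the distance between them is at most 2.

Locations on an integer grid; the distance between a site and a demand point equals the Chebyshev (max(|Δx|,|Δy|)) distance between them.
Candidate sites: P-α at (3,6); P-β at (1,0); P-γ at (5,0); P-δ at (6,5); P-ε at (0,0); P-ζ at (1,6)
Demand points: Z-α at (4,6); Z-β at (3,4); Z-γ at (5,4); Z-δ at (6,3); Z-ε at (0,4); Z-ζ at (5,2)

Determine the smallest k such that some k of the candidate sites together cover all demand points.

3

Coverage sets (demand points within 2 of each site):
  P-α: {Z-α, Z-β, Z-γ}
  P-β: {}
  P-γ: {Z-ζ}
  P-δ: {Z-α, Z-γ, Z-δ}
  P-ε: {}
  P-ζ: {Z-β, Z-ε}
No 2 sites suffice: every size-2 union leaves at least one demand point uncovered.
But {P-γ, P-δ, P-ζ} covers everything, so the minimum is 3.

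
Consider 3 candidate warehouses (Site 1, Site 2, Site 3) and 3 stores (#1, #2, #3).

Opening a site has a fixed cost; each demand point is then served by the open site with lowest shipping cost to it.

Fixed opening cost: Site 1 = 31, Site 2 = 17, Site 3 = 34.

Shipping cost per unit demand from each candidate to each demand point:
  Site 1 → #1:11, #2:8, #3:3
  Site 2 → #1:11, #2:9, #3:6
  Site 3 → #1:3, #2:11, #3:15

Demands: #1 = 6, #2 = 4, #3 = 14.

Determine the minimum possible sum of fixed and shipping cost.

157

Open {Site 1, Site 3}: assign each demand point to its cheapest open site.
  #1→Site 3 6×3=18, #2→Site 1 4×8=32, #3→Site 1 14×3=42
  shipping cost 92, fixed 65 → total 157.
Compare {Site 1}: shipping cost 140 + fixed 31 = 171.
Compare {Site 1, Site 2, Site 3}: shipping cost 92 + fixed 82 = 174.
Compare {Site 1, Site 2}: shipping cost 140 + fixed 48 = 188.
All other subsets cost ≥ 171. Minimum total cost: 157.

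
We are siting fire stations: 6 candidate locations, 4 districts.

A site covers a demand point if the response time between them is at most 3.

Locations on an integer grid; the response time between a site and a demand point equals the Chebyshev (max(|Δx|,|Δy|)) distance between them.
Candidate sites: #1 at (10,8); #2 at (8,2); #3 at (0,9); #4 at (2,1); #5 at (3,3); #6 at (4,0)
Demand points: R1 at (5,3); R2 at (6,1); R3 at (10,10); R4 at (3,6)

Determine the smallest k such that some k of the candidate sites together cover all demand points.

Coverage sets (demand points within 3 of each site):
  #1: {R3}
  #2: {R1, R2}
  #3: {R4}
  #4: {R1}
  #5: {R1, R2, R4}
  #6: {R1, R2}
No single site covers all 4 demand points.
But {#1, #5} covers everything, so the minimum is 2.

2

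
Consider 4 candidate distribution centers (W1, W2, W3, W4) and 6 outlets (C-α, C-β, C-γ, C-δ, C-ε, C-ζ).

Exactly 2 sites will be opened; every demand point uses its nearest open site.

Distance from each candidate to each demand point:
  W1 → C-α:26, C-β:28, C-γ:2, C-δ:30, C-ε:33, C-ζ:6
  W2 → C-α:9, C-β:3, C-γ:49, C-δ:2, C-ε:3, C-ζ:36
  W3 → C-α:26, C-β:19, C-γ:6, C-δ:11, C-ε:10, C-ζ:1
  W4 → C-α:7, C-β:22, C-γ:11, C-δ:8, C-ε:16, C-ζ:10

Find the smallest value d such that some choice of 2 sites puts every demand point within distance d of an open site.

9

Open {W1, W2}.
  Farthest demand point is C-α at distance 9 (to W2); all others are ≤ 9.
With {W2, W3} the worst case is 9.
With {W2, W4} the worst case is 11.
No size-2 selection achieves below 9.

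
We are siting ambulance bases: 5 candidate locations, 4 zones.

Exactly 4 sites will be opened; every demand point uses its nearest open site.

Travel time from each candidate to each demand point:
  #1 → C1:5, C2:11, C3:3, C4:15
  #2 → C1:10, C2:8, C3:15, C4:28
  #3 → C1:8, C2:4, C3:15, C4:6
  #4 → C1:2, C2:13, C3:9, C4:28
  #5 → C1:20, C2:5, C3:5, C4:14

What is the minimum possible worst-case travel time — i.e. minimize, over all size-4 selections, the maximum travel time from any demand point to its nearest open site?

Open {#1, #2, #3, #4}.
  Farthest demand point is C4 at travel time 6 (to #3); all others are ≤ 6.
With {#1, #2, #3, #5} the worst case is 6.
With {#1, #3, #4, #5} the worst case is 6.
No size-4 selection achieves below 6.

6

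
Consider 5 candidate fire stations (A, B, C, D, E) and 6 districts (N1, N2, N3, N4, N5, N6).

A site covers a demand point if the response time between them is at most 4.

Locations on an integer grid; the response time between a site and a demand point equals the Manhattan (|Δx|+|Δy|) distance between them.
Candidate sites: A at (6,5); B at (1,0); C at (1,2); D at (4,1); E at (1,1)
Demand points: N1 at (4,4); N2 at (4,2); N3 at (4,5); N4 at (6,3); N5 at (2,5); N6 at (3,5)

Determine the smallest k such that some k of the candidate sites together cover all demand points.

Coverage sets (demand points within 4 of each site):
  A: {N1, N3, N4, N5, N6}
  B: {}
  C: {N2, N5}
  D: {N1, N2, N3, N4}
  E: {N2}
No single site covers all 6 demand points.
But {A, C} covers everything, so the minimum is 2.

2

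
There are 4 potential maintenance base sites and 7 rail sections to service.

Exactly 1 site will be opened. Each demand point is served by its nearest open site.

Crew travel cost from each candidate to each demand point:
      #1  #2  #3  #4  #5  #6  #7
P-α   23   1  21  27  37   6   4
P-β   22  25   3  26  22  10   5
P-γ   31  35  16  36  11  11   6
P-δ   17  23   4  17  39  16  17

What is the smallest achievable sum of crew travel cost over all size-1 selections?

113

Open {P-β}.
  #1→P-β 22, #2→P-β 25, #3→P-β 3, #4→P-β 26, #5→P-β 22, #6→P-β 10, #7→P-β 5  ⇒ total 113.
Compare {P-α}: total 119.
Compare {P-δ}: total 133.
No size-1 selection does better; minimum is 113.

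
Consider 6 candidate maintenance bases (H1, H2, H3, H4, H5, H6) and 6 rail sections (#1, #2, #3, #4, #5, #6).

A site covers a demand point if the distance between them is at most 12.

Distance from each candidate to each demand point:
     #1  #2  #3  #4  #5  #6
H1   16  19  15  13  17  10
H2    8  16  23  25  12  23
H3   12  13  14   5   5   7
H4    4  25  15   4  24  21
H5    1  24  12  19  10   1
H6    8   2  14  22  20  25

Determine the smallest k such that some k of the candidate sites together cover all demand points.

3

Coverage sets (demand points within 12 of each site):
  H1: {#6}
  H2: {#1, #5}
  H3: {#1, #4, #5, #6}
  H4: {#1, #4}
  H5: {#1, #3, #5, #6}
  H6: {#1, #2}
No 2 sites suffice: every size-2 union leaves at least one demand point uncovered.
But {H3, H5, H6} covers everything, so the minimum is 3.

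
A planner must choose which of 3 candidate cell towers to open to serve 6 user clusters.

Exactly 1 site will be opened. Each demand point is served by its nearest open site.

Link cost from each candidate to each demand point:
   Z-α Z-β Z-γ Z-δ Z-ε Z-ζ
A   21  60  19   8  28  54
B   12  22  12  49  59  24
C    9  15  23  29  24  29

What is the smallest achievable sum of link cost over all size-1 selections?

129

Open {C}.
  Z-α→C 9, Z-β→C 15, Z-γ→C 23, Z-δ→C 29, Z-ε→C 24, Z-ζ→C 29  ⇒ total 129.
Compare {B}: total 178.
Compare {A}: total 190.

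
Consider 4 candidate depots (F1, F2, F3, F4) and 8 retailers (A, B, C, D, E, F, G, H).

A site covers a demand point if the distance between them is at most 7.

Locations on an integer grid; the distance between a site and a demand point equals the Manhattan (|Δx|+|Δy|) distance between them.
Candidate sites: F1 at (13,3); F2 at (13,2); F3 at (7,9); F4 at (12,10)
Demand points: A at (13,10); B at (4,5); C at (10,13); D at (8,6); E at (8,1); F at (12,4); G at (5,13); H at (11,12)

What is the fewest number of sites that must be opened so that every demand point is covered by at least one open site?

2

Coverage sets (demand points within 7 of each site):
  F1: {A, E, F}
  F2: {E, F}
  F3: {A, B, C, D, G, H}
  F4: {A, C, F, H}
No single site covers all 8 demand points.
But {F1, F3} covers everything, so the minimum is 2.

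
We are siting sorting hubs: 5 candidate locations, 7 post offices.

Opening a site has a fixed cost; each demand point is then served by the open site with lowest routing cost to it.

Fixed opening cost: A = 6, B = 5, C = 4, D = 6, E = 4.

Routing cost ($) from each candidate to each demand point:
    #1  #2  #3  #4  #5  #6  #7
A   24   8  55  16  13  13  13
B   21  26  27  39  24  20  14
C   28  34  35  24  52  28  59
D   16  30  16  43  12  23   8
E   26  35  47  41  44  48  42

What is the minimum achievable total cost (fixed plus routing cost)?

Open {A, D}: assign each demand point to its cheapest open site.
  #1→D 16, #2→A 8, #3→D 16, #4→A 16, #5→D 12, #6→A 13, #7→D 8
  routing cost 89, fixed 12 → total 101.
Compare {A, C, D}: routing cost 89 + fixed 16 = 105.
Compare {A, D, E}: routing cost 89 + fixed 16 = 105.
Compare {A, B, D}: routing cost 89 + fixed 17 = 106.
All other subsets cost ≥ 105. Minimum total cost: 101.

101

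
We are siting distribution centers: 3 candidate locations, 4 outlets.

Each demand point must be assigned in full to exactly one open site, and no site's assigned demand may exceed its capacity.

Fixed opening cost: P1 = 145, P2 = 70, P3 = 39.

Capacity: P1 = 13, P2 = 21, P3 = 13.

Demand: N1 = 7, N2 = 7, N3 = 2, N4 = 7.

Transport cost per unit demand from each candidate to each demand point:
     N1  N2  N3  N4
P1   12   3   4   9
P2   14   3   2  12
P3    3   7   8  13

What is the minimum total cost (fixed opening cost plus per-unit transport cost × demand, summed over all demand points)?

239

Open {P2, P3}; cheapest assignment that respects the capacities:
  P2 (cap 21, load 16): N2, N3, N4 — cost 7×3 + 2×2 + 7×12 = 109
  P3 (cap 13, load 7): N1 — cost 7×3 = 21
  Shipping 130, fixed 109 → total 239.
  Any other capacity-feasible assignment to {P2, P3} ships for at least 130.
Compare {P1, P2, P3}: its best feasible assignment gives total 363.
Compare {P1, P2}: its best feasible assignment gives total 401.
Every other set of open sites that can feasibly serve all demand totals ≥ 363 even under its best assignment. Minimum: 239.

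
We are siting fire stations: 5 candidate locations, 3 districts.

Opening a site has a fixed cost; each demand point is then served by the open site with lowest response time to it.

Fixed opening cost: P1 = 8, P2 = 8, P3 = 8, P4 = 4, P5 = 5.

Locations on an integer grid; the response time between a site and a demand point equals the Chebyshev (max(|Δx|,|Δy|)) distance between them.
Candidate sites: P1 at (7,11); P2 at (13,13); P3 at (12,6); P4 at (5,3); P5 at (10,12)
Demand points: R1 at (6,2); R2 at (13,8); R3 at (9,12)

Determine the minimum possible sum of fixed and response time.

15

Open {P4, P5}: assign each demand point to its cheapest open site.
  R1→P4 1, R2→P5 4, R3→P5 1
  response time 6, fixed 9 → total 15.
Compare {P5}: response time 15 + fixed 5 = 20.
Compare {P1, P4}: response time 9 + fixed 12 = 21.
Compare {P3, P4}: response time 9 + fixed 12 = 21.
All other subsets cost ≥ 20. Minimum total cost: 15.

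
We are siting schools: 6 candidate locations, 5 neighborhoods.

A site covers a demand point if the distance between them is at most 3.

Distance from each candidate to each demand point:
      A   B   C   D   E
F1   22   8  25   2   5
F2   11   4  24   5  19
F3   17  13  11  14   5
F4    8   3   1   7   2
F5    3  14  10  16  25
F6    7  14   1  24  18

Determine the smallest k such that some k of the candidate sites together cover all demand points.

Coverage sets (demand points within 3 of each site):
  F1: {D}
  F2: {}
  F3: {}
  F4: {B, C, E}
  F5: {A}
  F6: {C}
No 2 sites suffice: every size-2 union leaves at least one demand point uncovered.
But {F1, F4, F5} covers everything, so the minimum is 3.

3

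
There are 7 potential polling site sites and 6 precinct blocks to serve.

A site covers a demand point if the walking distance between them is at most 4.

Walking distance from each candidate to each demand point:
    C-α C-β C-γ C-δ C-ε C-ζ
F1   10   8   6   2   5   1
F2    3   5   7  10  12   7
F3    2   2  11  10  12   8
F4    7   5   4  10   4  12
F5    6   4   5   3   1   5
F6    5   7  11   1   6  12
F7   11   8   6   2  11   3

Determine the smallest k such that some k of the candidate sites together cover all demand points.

3

Coverage sets (demand points within 4 of each site):
  F1: {C-δ, C-ζ}
  F2: {C-α}
  F3: {C-α, C-β}
  F4: {C-γ, C-ε}
  F5: {C-β, C-δ, C-ε}
  F6: {C-δ}
  F7: {C-δ, C-ζ}
No 2 sites suffice: every size-2 union leaves at least one demand point uncovered.
But {F1, F3, F4} covers everything, so the minimum is 3.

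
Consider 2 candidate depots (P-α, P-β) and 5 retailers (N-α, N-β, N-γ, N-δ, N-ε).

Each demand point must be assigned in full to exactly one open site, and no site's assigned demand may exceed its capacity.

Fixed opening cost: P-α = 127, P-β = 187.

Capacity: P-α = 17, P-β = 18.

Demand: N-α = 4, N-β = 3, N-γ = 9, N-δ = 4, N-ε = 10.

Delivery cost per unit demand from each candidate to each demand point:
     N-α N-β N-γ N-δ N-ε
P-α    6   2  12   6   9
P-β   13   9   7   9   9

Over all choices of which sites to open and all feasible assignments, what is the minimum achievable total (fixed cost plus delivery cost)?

533

Open {P-α, P-β}; cheapest assignment that respects the capacities:
  P-α (cap 17, load 17): N-α, N-β, N-ε — cost 4×6 + 3×2 + 10×9 = 120
  P-β (cap 18, load 13): N-γ, N-δ — cost 9×7 + 4×9 = 99
  Shipping 219, fixed 314 → total 533.
  Any other capacity-feasible assignment to {P-α, P-β} ships for at least 219.
Total demand is 30 and no other set of sites has combined capacity ≥ 30, so {P-α, P-β} is the only feasible choice of open sites. Minimum: 533.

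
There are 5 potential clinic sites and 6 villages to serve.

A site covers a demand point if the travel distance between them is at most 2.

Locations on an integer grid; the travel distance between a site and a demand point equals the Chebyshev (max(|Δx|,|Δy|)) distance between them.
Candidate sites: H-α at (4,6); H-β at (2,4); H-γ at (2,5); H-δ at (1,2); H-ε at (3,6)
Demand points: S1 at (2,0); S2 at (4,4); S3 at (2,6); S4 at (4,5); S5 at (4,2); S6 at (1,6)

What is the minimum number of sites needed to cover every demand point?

Coverage sets (demand points within 2 of each site):
  H-α: {S2, S3, S4}
  H-β: {S2, S3, S4, S5, S6}
  H-γ: {S2, S3, S4, S6}
  H-δ: {S1}
  H-ε: {S2, S3, S4, S6}
No single site covers all 6 demand points.
But {H-β, H-δ} covers everything, so the minimum is 2.

2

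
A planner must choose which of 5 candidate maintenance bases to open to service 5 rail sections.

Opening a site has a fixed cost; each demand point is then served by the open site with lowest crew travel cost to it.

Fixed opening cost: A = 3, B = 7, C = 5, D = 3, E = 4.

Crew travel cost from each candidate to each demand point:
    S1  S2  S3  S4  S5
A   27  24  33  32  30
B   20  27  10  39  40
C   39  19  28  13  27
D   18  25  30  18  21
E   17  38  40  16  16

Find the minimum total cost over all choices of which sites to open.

Open {B, C, E}: assign each demand point to its cheapest open site.
  S1→E 17, S2→C 19, S3→B 10, S4→C 13, S5→E 16
  crew travel cost 75, fixed 16 → total 91.
Compare {A, B, C, E}: crew travel cost 75 + fixed 19 = 94.
Compare {B, C, D, E}: crew travel cost 75 + fixed 19 = 94.
Compare {B, C, D}: crew travel cost 81 + fixed 15 = 96.
All other subsets cost ≥ 94. Minimum total cost: 91.

91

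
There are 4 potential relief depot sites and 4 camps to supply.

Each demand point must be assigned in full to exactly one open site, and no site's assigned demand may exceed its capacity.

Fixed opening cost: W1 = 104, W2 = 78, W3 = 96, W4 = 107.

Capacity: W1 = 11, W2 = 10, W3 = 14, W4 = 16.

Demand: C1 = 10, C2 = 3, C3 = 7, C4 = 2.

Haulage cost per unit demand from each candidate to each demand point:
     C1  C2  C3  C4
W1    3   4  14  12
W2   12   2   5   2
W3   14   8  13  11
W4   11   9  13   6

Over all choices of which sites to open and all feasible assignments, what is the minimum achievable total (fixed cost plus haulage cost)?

Open {W2, W4}; cheapest assignment that respects the capacities:
  W2 (cap 10, load 10): C2, C3 — cost 3×2 + 7×5 = 41
  W4 (cap 16, load 12): C1, C4 — cost 10×11 + 2×6 = 122
  Shipping 163, fixed 185 → total 348.
  Any other capacity-feasible assignment to {W2, W4} ships for at least 163.
Compare {W1, W3}: its best feasible assignment gives total 367.
Compare {W1, W4}: its best feasible assignment gives total 371.
Every other set of open sites that can feasibly serve all demand totals ≥ 367 even under its best assignment. Minimum: 348.

348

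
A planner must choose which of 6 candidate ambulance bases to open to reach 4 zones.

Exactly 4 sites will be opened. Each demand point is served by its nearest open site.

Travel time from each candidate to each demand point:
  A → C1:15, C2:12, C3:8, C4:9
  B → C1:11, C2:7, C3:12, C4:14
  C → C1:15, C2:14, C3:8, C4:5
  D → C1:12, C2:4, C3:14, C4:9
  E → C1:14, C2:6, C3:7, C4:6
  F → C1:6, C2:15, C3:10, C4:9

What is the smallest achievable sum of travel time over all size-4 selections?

Open {C, D, E, F}.
  C1→F 6, C2→D 4, C3→E 7, C4→C 5  ⇒ total 22.
Compare {A, C, D, F}: total 23.
Compare {A, D, E, F}: total 23.
No size-4 selection does better; minimum is 22.

22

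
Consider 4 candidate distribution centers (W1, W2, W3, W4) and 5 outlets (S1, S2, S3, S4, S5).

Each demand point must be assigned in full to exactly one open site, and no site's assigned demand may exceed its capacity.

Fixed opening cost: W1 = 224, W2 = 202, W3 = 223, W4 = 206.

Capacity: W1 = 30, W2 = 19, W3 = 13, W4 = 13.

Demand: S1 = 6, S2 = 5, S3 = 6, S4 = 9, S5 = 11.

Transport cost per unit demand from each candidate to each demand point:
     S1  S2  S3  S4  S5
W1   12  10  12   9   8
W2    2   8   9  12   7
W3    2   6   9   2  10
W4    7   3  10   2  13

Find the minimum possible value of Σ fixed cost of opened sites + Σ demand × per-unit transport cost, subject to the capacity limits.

Open {W1, W2}; cheapest assignment that respects the capacities:
  W1 (cap 30, load 20): S4, S5 — cost 9×9 + 11×8 = 169
  W2 (cap 19, load 17): S1, S2, S3 — cost 6×2 + 5×8 + 6×9 = 106
  Shipping 275, fixed 426 → total 701.
  Any other capacity-feasible assignment to {W1, W2} ships for at least 275.
Compare {W1, W4}: its best feasible assignment gives total 728.
Compare {W1, W3}: its best feasible assignment gives total 730.
Every other set of open sites that can feasibly serve all demand totals ≥ 728 even under its best assignment. Minimum: 701.

701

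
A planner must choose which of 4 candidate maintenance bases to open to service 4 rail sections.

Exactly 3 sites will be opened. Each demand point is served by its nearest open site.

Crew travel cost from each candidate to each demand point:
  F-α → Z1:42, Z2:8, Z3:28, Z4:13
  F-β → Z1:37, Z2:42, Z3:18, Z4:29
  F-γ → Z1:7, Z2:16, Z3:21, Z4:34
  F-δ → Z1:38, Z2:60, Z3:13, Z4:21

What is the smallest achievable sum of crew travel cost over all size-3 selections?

41

Open {F-α, F-γ, F-δ}.
  Z1→F-γ 7, Z2→F-α 8, Z3→F-δ 13, Z4→F-α 13  ⇒ total 41.
Compare {F-α, F-β, F-γ}: total 46.
Compare {F-β, F-γ, F-δ}: total 57.
No size-3 selection does better; minimum is 41.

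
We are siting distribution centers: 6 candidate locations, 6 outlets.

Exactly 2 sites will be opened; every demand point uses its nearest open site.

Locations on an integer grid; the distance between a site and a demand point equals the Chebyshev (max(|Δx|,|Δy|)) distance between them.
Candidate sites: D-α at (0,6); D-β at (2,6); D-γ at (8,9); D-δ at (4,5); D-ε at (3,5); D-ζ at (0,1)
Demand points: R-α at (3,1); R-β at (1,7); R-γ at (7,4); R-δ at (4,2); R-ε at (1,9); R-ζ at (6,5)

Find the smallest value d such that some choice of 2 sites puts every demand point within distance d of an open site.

4

Open {D-α, D-δ}.
  Farthest demand point is R-α at distance 4 (to D-δ); all others are ≤ 4.
With {D-α, D-ε} the worst case is 4.
With {D-β, D-δ} the worst case is 4.
No size-2 selection achieves below 4.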